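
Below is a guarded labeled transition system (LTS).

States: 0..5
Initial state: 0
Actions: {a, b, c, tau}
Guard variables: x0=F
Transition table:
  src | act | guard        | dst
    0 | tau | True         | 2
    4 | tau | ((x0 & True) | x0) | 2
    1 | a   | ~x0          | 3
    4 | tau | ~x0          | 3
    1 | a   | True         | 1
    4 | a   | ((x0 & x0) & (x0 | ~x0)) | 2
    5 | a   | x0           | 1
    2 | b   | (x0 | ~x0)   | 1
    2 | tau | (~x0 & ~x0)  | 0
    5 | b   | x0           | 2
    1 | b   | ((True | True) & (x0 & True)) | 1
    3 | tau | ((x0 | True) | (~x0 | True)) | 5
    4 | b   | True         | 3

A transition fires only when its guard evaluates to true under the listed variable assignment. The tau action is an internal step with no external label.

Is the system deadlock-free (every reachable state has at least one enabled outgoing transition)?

Answer: DEADLOCK at state 5

Analysis:
Reachable = {0,1,2,3,5}
  0: tau→2  [1 out]
  1: a→1  a→3  [2 out]
  2: b→1  tau→0  [2 out]
  3: tau→5  [1 out]
  5: ∅  [STUCK]
Path to 5: tau·b·a·tau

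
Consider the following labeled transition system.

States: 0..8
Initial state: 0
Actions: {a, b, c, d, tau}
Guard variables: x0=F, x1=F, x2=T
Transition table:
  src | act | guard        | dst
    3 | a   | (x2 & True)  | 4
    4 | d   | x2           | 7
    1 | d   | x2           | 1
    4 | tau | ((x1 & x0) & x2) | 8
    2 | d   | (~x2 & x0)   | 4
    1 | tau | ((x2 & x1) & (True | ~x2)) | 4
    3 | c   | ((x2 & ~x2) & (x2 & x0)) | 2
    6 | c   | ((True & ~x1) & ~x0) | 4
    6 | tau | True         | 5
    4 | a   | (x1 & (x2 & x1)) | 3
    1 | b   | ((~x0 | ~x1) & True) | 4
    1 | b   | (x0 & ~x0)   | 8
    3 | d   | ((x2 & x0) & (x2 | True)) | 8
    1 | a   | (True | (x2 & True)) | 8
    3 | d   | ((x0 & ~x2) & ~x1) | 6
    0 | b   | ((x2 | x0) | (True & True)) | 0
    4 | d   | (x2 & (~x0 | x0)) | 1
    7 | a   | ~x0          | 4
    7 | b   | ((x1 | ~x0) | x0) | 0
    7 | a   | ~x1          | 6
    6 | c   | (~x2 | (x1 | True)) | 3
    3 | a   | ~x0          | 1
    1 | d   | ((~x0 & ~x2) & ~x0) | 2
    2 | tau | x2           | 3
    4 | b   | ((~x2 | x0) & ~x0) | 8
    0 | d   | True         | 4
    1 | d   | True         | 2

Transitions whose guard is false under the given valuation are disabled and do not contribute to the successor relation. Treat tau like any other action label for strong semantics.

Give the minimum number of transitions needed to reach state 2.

Answer: 3

Analysis:
Layered search for 2:
  depth 0: {0}
  depth 1: {4}
  depth 2: {1,7}
  depth 3: {2,6,8}
depth(2)=3, e.g. d·d·d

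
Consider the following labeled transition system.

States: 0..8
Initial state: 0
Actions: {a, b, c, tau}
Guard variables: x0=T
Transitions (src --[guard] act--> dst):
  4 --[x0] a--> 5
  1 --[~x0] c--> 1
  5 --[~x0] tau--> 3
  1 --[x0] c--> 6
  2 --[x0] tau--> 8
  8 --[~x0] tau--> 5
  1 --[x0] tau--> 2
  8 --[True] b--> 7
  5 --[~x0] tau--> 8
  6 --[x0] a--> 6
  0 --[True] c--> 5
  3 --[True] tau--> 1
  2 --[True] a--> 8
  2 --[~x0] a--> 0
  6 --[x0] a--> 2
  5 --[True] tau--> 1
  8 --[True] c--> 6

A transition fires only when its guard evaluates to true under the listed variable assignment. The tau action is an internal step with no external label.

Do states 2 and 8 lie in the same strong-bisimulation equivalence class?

Answer: NOT BISIMILAR

Trace:
Bisimulation quotient by refinement:
  P[0] = {{0,1,2,3,4,5,6,7,8}}
  P[1] = {{0},{1},{2},{3,5},{4,6},{7},{8}}
  P[2] = {{0},{1},{2},{3,5},{4},{6},{7},{8}}
8 equivalence class(es) (converged in 3)
[2]={2}  [8]={8}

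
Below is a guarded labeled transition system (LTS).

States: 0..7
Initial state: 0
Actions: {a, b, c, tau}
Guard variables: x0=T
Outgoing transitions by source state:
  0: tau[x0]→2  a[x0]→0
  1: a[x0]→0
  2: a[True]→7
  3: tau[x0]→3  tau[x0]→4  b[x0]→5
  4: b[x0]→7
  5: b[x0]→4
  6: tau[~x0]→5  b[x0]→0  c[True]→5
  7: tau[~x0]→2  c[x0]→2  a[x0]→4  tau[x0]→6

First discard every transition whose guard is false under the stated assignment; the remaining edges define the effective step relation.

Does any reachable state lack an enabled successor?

Reach set: {0,2,4,5,6,7}
  0: a→0  tau→2  [2 exit(s)]
  2: a→7  [1 exit(s)]
  4: b→7  [1 exit(s)]
  5: b→4  [1 exit(s)]
  6: b→0  c→5  [2 exit(s)]
  7: a→4  c→2  tau→6  [3 exit(s)]

Answer: DEADLOCK-FREE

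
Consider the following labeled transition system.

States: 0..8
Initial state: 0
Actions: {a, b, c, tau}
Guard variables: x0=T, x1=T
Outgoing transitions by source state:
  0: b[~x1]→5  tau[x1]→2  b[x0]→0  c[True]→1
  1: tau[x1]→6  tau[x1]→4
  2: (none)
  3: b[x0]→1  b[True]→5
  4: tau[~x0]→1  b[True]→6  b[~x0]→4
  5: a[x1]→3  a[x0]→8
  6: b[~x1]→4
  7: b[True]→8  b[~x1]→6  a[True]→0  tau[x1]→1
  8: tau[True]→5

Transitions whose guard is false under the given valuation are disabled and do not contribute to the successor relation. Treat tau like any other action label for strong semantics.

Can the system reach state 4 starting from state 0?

After dropping false guards: 14 live edges.
L0 = {0}
L1 = {1,2}  total {0,1,2}
L2 = {4,6}  total {0,1,2,4,6}
Reach set: {0,1,2,4,6}
trace reaching 4: c·tau

Answer: REACHABLE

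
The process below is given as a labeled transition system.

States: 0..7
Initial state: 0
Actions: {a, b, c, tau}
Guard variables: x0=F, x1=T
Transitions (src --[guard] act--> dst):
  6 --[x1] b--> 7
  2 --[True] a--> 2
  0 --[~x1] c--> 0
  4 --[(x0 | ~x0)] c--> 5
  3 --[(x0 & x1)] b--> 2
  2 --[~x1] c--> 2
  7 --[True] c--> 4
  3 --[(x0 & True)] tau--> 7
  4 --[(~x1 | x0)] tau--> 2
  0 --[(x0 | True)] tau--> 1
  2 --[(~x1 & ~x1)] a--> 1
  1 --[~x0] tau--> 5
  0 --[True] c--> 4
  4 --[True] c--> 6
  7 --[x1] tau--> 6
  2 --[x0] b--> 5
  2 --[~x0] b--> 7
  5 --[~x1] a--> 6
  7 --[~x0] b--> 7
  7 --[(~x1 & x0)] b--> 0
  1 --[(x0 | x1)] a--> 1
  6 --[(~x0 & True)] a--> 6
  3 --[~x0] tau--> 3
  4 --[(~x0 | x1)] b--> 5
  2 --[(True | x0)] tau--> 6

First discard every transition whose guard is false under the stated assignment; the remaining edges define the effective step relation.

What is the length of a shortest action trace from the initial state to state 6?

Layered search for 6:
  Layer 0: {0}
  Layer 1: {1,4}
  Layer 2: {5,6}
6 enters at depth 2; path c·c

Answer: 2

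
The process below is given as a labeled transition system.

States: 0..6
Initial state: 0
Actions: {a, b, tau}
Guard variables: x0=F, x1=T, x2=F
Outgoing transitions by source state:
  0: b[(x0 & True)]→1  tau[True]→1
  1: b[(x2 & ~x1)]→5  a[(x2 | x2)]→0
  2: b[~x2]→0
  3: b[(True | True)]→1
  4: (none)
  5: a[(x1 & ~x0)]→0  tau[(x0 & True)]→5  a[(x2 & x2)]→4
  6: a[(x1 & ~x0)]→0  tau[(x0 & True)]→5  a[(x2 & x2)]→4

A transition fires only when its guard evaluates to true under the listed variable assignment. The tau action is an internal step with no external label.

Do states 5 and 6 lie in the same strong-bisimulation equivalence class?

Bisimulation quotient by refinement:
  round 0: {{0,1,2,3,4,5,6}}
  round 1: {{0},{1,4},{2,3},{5,6}}
  round 2: {{0},{1,4},{2},{3},{5,6}}
Fixed point at round 3; 5 class(es).
[5]={5,6}  [6]={5,6}

Answer: BISIMILAR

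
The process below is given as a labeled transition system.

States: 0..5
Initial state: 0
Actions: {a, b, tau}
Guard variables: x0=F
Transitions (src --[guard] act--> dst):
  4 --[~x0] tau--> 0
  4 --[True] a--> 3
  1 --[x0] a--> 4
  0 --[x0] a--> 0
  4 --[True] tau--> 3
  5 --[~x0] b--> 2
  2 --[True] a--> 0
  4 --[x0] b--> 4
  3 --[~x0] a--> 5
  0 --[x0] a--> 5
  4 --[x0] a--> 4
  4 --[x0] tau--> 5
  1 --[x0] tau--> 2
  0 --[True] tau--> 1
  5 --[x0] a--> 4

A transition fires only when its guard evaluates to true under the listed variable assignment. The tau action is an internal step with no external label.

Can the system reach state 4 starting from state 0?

Guard filter leaves 7 enabled edge(s).
Layer 0: {0}
Layer 1: {1}  cumulative {0,1}
Reachable = {0,1}

Answer: UNREACHABLE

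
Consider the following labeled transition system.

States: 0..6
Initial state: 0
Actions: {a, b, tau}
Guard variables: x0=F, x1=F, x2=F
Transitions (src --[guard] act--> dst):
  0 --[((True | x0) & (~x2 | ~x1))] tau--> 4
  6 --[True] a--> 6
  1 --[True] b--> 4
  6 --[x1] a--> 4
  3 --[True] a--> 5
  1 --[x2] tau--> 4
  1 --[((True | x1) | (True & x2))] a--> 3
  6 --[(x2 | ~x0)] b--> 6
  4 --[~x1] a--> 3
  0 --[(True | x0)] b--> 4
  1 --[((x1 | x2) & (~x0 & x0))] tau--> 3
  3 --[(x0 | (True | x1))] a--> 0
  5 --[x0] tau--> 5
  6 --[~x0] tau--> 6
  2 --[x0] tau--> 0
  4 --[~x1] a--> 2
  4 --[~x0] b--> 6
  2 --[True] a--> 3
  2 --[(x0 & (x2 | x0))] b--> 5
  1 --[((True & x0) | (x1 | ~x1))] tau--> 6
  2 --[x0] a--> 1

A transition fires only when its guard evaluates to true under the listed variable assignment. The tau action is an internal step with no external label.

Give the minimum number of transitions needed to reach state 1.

Answer: UNREACHABLE

Working:
Breadth-first toward 1:
  Layer 0: {0}
  Layer 1: {4}
  Layer 2: {2,3,6}
  Layer 3: {5}
1 never appears.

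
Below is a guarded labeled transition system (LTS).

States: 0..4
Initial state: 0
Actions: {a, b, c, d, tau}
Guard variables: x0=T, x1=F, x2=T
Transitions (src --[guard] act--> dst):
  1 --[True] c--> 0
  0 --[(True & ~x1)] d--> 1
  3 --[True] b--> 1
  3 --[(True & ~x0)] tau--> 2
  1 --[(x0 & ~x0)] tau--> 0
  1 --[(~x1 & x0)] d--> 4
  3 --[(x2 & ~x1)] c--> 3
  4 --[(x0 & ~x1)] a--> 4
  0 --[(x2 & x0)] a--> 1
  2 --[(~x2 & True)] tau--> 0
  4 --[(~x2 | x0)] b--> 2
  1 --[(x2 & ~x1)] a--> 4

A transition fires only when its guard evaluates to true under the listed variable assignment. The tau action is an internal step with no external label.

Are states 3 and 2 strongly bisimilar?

Compute ~ classes (split until stable):
  P[0] = {{0,1,2,3,4}}
  P[1] = {{0},{1},{2},{3},{4}}
Fixed point at round 2; 5 class(es).
3∈{3}, 2∈{2}

Answer: NOT BISIMILAR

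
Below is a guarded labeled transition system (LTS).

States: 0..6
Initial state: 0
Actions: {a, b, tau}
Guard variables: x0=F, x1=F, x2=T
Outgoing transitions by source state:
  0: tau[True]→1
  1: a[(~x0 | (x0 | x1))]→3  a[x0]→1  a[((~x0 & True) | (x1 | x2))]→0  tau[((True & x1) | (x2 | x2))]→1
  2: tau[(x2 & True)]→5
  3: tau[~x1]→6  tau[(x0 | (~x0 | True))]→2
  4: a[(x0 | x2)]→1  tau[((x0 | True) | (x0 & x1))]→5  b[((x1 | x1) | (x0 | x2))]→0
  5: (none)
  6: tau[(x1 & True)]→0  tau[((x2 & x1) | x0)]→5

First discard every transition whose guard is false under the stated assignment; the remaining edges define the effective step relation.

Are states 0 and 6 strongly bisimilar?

Answer: NOT BISIMILAR

Trace:
Compute ~ classes (split until stable):
  round 0: {{0,1,2,3,4,5,6}}
  round 1: {{0,2,3},{1},{4},{5,6}}
  round 2: {{0},{1},{2},{3},{4},{5,6}}
6 equivalence class(es) (converged in 3)
[0]={0}  [6]={5,6}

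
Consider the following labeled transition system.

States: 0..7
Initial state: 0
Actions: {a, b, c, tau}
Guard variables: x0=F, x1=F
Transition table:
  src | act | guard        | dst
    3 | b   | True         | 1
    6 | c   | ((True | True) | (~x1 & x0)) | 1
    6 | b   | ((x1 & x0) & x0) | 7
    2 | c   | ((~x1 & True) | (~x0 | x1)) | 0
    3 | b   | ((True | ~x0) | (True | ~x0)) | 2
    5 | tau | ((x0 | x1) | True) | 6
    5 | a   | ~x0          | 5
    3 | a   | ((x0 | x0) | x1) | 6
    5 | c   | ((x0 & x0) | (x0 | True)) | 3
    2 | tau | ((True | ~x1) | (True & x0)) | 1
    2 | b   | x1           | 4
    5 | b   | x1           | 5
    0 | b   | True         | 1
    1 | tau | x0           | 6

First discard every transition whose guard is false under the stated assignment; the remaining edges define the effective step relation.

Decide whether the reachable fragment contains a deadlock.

Reach set: {0,1}
  0: b→1  [1 exit(s)]
  1: ∅  [no exit]
trace reaching 1: b

Answer: DEADLOCK at state 1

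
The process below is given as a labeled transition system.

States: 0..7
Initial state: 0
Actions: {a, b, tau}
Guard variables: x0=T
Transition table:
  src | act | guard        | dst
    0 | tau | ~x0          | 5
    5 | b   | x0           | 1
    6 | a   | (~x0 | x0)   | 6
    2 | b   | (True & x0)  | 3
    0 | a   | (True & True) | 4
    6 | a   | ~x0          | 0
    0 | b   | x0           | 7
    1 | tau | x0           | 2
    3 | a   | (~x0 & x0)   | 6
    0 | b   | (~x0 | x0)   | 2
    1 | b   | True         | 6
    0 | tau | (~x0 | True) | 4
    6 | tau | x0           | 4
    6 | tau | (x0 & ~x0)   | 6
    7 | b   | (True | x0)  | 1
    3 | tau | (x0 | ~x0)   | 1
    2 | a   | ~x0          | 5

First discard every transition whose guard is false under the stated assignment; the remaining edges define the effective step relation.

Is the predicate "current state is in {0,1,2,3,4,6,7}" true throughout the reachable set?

Inv-set: {0,1,2,3,4,6,7}
R = {0,1,2,3,4,6,7}
  0: ✓
  1: ✓
  2: ✓
  3: ✓
  4: ✓
  6: ✓
  7: ✓

Answer: INVARIANT HOLDS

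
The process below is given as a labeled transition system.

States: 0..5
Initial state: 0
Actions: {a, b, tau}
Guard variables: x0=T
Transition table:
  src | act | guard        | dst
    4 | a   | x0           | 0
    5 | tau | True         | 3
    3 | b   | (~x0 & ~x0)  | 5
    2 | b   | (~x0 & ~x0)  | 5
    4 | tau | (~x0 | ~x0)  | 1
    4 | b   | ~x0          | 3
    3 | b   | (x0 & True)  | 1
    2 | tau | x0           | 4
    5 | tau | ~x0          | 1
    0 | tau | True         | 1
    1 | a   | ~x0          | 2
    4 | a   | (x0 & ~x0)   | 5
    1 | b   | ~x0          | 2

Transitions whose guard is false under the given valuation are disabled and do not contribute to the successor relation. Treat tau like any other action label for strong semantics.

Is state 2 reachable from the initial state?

After dropping false guards: 5 live edges.
Layer 0: {0}
Layer 1: {1}  now seen {0,1}
Reach set: {0,1}

Answer: UNREACHABLE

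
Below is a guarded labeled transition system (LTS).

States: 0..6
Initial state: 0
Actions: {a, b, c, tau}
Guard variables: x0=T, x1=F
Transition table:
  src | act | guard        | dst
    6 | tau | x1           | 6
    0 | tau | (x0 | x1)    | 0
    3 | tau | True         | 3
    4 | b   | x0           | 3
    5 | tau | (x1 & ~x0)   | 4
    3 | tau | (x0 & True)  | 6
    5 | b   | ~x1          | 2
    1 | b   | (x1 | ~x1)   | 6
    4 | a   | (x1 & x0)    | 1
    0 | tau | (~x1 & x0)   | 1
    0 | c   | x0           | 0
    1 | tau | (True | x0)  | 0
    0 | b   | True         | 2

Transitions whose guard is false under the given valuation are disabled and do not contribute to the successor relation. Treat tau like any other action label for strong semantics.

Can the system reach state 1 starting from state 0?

Guard filter leaves 10 enabled edge(s).
L0 = {0}
L1 = {1,2}  now seen {0,1,2}
L2 = {6}  now seen {0,1,2,6}
R = {0,1,2,6}
trace reaching 1: tau

Answer: REACHABLE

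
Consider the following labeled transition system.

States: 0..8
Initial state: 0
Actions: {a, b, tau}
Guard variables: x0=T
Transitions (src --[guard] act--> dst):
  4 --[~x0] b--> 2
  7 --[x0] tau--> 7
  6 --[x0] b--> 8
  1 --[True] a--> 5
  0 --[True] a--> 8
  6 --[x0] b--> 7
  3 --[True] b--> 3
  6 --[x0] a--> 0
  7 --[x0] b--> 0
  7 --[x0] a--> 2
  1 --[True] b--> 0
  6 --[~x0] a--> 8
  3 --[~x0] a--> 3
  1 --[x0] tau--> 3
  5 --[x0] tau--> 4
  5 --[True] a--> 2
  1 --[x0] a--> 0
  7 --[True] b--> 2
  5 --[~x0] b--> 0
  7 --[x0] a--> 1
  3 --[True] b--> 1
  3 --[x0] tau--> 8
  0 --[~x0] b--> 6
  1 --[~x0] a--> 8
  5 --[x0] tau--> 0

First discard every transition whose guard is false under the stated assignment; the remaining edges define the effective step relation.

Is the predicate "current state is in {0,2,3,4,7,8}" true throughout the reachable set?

Answer: INVARIANT HOLDS

Trace:
Safe = {0,2,3,4,7,8}
R = {0,8}
  0: ✓
  8: ✓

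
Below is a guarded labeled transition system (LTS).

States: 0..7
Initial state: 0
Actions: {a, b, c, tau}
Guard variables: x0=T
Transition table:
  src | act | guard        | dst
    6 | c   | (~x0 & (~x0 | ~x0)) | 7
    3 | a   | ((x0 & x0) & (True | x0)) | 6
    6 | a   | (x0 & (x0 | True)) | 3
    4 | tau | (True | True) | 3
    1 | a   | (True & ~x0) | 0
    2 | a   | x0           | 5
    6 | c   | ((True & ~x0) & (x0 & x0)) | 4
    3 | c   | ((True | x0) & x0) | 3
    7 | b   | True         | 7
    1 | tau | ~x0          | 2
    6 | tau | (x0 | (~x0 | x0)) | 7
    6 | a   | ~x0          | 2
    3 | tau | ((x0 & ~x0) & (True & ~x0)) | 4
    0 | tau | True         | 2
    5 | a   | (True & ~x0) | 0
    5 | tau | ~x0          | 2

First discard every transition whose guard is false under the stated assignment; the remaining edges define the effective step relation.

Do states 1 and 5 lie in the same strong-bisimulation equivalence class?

Answer: BISIMILAR

Analysis:
Compute ~ classes (split until stable):
  π0 = {{0,1,2,3,4,5,6,7}}
  π1 = {{0,4},{1,5},{2},{3},{6},{7}}
  π2 = {{0},{1,5},{2},{3},{4},{6},{7}}
Fixed point at round 3; 7 class(es).
1∈{1,5}, 5∈{1,5}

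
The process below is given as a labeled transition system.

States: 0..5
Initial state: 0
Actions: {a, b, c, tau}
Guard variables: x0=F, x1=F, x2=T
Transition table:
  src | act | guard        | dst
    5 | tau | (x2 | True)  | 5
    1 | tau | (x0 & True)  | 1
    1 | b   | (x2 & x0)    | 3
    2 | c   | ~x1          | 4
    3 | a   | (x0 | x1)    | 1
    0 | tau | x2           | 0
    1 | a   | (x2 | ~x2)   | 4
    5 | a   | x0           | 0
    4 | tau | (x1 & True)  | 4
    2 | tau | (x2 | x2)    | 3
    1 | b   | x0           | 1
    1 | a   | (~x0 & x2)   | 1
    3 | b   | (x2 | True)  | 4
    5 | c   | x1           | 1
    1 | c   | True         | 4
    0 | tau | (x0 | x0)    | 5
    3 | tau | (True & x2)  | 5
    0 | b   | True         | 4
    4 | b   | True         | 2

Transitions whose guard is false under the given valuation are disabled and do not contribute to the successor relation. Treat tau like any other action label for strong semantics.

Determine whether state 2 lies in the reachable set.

After dropping false guards: 11 live edges.
Layer 0: {0}
Layer 1: {4}  now seen {0,4}
Layer 2: {2}  now seen {0,2,4}
Layer 3: {3}  now seen {0,2,3,4}
Layer 4: {5}  now seen {0,2,3,4,5}
R = {0,2,3,4,5}
witness 2: b·b

Answer: REACHABLE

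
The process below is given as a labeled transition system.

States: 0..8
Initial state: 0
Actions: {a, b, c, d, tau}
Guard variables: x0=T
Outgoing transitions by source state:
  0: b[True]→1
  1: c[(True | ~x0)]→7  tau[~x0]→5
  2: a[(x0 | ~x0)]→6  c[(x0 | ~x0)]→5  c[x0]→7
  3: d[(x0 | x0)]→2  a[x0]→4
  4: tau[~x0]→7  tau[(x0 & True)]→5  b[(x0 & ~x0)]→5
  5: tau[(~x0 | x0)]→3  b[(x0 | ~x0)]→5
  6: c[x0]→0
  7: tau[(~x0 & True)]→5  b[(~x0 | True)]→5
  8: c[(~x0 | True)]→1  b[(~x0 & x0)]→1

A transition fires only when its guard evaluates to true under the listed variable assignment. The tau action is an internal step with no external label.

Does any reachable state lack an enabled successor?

Reach set: {0,1,2,3,4,5,6,7}
  0: b→1  [deg 1]
  1: c→7  [deg 1]
  2: a→6  c→5  c→7  [deg 3]
  3: a→4  d→2  [deg 2]
  4: tau→5  [deg 1]
  5: b→5  tau→3  [deg 2]
  6: c→0  [deg 1]
  7: b→5  [deg 1]

Answer: DEADLOCK-FREE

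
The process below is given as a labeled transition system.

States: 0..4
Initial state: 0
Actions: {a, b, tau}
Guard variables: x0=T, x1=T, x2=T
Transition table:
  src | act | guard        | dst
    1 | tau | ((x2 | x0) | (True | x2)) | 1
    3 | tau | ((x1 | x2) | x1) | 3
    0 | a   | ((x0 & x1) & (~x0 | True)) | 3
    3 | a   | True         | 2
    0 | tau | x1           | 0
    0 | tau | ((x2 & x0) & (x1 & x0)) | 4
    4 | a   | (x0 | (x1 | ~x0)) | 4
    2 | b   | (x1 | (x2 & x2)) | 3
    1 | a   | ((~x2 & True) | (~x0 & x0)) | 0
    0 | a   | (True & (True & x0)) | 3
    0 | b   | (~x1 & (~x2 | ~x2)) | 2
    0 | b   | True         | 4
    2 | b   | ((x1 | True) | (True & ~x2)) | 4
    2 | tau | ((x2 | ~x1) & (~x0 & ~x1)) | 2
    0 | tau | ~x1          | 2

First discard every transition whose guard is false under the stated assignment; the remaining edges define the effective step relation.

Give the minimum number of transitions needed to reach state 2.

Answer: 2

Analysis:
Layered search for 2:
  L0 = {0}
  L1 = {3,4}
  L2 = {2}
2 enters at depth 2; path a·a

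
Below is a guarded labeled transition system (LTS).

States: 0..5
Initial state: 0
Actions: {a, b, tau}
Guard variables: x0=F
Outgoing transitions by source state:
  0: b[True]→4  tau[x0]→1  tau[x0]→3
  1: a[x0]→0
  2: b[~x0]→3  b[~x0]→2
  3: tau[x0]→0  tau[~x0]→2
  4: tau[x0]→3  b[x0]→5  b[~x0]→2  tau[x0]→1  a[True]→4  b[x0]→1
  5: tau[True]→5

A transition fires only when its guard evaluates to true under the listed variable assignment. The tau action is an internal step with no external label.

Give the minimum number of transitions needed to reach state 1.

BFS to 1:
  Layer 0: {0}
  Layer 1: {4}
  Layer 2: {2}
  Layer 3: {3}
1 never appears.

Answer: UNREACHABLE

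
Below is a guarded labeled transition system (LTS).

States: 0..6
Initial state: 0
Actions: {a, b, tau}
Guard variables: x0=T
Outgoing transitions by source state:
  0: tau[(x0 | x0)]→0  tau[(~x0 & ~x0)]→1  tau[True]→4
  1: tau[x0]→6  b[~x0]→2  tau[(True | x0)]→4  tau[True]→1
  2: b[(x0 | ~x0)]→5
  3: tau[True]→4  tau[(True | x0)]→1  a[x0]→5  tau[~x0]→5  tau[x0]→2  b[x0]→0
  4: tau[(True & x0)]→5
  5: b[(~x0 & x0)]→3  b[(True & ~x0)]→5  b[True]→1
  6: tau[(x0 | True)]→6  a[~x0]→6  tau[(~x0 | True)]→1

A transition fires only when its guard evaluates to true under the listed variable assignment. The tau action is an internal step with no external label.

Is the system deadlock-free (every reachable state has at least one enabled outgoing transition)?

Answer: DEADLOCK-FREE

Working:
Reachable = {0,1,4,5,6}
  0: tau→0  tau→4  [2 exit(s)]
  1: tau→1  tau→4  tau→6  [3 exit(s)]
  4: tau→5  [1 exit(s)]
  5: b→1  [1 exit(s)]
  6: tau→1  tau→6  [2 exit(s)]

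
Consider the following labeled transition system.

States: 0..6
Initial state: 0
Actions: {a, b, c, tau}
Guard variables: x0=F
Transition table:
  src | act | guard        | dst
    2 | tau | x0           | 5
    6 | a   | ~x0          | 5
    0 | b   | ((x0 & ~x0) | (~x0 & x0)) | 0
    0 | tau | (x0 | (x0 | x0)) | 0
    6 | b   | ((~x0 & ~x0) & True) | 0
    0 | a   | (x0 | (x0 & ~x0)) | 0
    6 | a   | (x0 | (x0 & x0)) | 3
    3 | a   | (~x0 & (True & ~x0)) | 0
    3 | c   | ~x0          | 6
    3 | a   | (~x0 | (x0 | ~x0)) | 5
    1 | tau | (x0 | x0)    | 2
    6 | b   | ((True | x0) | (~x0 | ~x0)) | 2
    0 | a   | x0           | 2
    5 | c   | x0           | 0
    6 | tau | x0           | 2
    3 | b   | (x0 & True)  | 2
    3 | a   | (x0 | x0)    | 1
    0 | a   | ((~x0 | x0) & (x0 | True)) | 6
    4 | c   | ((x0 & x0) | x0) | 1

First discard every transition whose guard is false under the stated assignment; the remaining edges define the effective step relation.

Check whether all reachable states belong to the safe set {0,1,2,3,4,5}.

Allowed set {0,1,2,3,4,5}
R = {0,2,5,6}
  0: ✓
  2: ✓
  5: ✓
  6: outside
counterexample path to 6: a

Answer: INVARIANT VIOLATED at state 6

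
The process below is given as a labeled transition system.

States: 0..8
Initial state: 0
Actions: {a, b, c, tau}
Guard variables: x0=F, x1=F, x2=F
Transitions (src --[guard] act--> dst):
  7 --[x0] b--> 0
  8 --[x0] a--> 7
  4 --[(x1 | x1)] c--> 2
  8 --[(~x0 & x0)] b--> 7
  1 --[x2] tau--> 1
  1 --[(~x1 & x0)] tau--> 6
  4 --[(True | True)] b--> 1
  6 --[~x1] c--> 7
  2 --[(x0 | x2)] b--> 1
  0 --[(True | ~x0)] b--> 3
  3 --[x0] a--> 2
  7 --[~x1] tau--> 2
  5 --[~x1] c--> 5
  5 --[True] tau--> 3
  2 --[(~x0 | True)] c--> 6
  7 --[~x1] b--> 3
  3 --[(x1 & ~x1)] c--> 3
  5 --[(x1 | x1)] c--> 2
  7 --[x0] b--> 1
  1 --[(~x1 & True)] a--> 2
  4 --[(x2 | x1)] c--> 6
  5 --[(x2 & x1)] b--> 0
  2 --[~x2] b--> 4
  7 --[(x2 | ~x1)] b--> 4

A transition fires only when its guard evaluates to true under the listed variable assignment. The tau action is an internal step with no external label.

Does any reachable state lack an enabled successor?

Answer: DEADLOCK at state 3

Trace:
Reachable = {0,3}
  0: b→3  [1 exit(s)]
  3: ∅  [deadlock]
trace reaching 3: b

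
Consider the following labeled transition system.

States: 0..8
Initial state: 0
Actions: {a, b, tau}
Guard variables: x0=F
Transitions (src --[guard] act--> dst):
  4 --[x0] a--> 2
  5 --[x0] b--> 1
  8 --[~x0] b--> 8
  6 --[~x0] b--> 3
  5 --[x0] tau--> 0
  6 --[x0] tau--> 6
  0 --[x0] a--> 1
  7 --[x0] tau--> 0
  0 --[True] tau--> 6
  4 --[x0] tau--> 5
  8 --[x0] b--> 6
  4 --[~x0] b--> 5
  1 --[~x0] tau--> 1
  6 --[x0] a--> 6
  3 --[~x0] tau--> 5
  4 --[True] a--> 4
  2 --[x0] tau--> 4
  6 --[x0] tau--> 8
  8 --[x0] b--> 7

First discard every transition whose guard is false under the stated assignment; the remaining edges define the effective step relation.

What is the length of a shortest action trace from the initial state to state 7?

Answer: UNREACHABLE

Working:
Layered search for 7:
  L0 = {0}
  L1 = {6}
  L2 = {3}
  L3 = {5}
7 never appears.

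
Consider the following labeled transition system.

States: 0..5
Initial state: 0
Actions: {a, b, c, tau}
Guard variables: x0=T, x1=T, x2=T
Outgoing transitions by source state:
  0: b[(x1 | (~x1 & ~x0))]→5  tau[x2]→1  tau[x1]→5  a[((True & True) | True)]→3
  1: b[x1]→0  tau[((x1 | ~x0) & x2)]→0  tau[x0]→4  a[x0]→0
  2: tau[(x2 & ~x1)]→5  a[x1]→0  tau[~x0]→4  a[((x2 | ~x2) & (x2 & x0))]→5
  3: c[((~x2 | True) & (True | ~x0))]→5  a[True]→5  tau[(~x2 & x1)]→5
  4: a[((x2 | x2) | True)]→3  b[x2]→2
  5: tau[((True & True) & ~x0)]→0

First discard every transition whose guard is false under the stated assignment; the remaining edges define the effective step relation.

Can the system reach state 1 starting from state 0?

After dropping false guards: 14 live edges.
depth 0: {0}
depth 1: {1,3,5}  total {0,1,3,5}
depth 2: {4}  total {0,1,3,4,5}
depth 3: {2}  total {0,1,2,3,4,5}
R = {0,1,2,3,4,5}
witness 1: tau

Answer: REACHABLE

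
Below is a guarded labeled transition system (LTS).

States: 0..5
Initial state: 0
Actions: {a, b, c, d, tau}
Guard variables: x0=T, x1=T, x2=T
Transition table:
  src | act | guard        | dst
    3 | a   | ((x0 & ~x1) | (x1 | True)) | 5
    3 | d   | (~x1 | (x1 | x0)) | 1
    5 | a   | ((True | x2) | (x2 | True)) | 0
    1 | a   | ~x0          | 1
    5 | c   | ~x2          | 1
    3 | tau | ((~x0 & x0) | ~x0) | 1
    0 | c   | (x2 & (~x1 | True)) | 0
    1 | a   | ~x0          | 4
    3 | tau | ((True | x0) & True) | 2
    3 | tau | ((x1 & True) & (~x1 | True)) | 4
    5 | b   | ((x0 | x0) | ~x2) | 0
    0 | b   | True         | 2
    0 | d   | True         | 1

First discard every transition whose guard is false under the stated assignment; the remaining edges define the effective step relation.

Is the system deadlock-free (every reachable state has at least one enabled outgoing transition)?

R = {0,1,2}
  0: b→2  c→0  d→1  [3 out]
  1: ∅  [no exit]
  2: ∅  [no exit]
Path to 1: d

Answer: DEADLOCK at state 1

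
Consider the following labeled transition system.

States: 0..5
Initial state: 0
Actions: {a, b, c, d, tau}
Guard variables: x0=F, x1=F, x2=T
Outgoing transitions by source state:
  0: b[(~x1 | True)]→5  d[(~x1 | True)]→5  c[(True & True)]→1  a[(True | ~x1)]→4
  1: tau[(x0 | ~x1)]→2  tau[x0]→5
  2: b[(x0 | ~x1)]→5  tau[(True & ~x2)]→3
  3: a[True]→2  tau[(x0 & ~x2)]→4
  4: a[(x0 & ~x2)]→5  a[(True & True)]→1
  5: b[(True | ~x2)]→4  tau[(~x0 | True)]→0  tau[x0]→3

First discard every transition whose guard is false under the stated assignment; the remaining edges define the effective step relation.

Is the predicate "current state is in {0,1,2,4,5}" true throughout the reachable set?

Answer: INVARIANT HOLDS

Working:
Inv-set: {0,1,2,4,5}
R = {0,1,2,4,5}
  0: safe
  1: safe
  2: safe
  4: safe
  5: safe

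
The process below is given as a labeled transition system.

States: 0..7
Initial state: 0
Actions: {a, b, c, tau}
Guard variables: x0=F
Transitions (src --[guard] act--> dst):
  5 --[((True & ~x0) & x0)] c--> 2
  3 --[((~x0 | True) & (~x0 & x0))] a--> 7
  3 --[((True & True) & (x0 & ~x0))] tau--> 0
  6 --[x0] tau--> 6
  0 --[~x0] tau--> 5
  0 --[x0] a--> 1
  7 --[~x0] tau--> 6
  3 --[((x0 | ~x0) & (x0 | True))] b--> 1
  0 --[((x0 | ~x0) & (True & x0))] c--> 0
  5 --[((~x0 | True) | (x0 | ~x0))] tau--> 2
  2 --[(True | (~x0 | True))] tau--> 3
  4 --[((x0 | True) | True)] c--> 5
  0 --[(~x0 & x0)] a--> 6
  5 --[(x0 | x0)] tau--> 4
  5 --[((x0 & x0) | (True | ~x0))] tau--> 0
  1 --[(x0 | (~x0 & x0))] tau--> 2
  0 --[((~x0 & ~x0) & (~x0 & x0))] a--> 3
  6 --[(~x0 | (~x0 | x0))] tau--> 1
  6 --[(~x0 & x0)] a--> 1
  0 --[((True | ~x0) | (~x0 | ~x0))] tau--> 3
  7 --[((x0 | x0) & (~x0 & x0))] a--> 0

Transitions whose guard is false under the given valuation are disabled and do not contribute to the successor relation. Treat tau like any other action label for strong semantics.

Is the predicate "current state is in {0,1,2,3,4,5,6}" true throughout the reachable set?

Inv-set: {0,1,2,3,4,5,6}
R = {0,1,2,3,5}
  0: ✓
  1: ✓
  2: ✓
  3: ✓
  5: ✓

Answer: INVARIANT HOLDS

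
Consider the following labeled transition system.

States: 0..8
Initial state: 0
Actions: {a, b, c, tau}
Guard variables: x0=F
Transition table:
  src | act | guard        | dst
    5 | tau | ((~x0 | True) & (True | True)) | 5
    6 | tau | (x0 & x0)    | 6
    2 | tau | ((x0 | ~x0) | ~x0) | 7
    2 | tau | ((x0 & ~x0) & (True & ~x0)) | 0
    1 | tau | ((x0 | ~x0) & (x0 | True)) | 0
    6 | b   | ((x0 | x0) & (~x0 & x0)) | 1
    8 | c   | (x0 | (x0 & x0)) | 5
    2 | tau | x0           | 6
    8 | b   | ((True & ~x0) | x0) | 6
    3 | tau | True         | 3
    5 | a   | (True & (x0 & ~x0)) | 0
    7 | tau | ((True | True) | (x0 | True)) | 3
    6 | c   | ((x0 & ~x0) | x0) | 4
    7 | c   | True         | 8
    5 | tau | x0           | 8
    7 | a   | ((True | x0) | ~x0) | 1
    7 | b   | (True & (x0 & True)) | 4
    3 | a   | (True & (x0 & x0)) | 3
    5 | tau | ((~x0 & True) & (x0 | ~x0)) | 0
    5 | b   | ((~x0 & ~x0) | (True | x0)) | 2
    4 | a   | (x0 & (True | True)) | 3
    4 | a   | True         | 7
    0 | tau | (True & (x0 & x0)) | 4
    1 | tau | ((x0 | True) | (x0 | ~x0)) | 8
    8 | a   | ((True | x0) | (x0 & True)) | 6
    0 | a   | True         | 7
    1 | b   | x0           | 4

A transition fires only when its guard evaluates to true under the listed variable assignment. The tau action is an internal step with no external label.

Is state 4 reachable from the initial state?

14 transition(s) survive guard evaluation.
Layer 0: {0}
Layer 1: {7}  now seen {0,7}
Layer 2: {1,3,8}  now seen {0,1,3,7,8}
Layer 3: {6}  now seen {0,1,3,6,7,8}
R = {0,1,3,6,7,8}

Answer: UNREACHABLE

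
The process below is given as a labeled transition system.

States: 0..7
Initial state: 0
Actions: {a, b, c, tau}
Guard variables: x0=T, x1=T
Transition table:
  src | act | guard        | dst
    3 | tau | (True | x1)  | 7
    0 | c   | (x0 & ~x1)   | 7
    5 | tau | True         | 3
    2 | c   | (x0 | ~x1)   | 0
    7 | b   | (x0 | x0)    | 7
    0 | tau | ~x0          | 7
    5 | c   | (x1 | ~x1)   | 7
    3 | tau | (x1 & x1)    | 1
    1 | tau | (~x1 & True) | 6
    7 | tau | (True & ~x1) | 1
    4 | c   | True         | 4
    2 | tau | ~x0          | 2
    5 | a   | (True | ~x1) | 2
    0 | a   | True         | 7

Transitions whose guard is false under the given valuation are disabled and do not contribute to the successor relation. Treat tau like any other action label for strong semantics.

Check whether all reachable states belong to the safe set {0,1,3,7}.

Answer: INVARIANT HOLDS

Trace:
Safe = {0,1,3,7}
Reachable = {0,7}
  0: ok
  7: ok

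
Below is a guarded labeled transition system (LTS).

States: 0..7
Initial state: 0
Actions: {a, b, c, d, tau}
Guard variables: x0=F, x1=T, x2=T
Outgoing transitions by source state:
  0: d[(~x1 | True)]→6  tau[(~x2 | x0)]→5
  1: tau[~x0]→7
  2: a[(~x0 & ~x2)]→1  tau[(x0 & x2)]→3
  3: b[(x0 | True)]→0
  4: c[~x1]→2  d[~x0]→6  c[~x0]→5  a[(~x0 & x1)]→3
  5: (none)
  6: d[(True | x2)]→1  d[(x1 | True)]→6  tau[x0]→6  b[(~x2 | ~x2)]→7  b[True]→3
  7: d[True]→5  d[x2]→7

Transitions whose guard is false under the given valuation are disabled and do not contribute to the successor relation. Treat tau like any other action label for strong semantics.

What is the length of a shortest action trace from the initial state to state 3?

BFS to 3:
  Layer 0: {0}
  Layer 1: {6}
  Layer 2: {1,3}
depth(3)=2, e.g. d·b

Answer: 2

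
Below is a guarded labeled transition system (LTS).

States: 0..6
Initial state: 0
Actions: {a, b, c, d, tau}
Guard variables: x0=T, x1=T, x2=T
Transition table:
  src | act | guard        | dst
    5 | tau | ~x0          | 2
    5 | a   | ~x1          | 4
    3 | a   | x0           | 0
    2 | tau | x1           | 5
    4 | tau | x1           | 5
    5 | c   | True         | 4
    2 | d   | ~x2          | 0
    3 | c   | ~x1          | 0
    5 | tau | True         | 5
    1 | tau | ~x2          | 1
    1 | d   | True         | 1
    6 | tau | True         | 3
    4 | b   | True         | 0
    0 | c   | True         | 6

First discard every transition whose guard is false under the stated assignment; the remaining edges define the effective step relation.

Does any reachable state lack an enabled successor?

Answer: DEADLOCK-FREE

Working:
Reachable = {0,3,6}
  0: c→6  [1 out]
  3: a→0  [1 out]
  6: tau→3  [1 out]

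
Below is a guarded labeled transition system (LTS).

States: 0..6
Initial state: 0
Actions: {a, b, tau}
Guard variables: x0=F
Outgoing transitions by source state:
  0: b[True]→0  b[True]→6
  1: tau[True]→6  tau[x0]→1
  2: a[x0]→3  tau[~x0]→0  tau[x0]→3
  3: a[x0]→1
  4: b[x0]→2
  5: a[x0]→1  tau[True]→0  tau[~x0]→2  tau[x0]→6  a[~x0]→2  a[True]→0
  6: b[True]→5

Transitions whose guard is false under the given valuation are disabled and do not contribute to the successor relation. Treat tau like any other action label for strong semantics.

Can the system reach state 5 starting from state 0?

9 transition(s) survive guard evaluation.
depth 0: {0}
depth 1: {6}  cumulative {0,6}
depth 2: {5}  cumulative {0,5,6}
depth 3: {2}  cumulative {0,2,5,6}
Reachable = {0,2,5,6}
witness 5: b·b

Answer: REACHABLE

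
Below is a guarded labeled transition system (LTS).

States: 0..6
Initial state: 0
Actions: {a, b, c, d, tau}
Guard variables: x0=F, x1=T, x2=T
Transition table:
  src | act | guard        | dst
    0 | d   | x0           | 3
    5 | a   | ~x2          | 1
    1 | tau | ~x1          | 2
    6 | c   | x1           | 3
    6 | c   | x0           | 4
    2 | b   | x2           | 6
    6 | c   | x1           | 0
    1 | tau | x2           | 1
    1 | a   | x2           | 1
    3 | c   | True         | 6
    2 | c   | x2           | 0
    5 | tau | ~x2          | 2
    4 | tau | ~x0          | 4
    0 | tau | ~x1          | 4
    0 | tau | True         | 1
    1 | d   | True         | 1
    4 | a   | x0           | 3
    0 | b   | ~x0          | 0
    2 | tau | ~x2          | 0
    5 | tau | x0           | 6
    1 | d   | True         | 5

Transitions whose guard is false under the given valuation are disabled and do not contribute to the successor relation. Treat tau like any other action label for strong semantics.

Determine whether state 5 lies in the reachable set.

Answer: REACHABLE

Analysis:
Guard filter leaves 12 enabled edge(s).
depth 0: {0}
depth 1: {1}  cumulative {0,1}
depth 2: {5}  cumulative {0,1,5}
R = {0,1,5}
trace reaching 5: tau·d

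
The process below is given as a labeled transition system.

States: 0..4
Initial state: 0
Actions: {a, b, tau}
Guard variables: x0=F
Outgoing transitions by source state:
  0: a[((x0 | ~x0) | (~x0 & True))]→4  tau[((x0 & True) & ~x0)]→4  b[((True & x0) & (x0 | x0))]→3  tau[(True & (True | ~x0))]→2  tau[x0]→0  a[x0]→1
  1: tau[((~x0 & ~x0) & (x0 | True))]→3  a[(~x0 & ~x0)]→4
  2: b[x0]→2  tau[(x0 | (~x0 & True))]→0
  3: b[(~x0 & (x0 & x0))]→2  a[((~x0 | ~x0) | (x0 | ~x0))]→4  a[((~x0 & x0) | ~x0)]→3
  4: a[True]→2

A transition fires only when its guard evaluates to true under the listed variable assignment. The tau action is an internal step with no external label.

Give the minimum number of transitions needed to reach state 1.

Answer: UNREACHABLE

Working:
Breadth-first toward 1:
  Layer 0: {0}
  Layer 1: {2,4}
1 never appears.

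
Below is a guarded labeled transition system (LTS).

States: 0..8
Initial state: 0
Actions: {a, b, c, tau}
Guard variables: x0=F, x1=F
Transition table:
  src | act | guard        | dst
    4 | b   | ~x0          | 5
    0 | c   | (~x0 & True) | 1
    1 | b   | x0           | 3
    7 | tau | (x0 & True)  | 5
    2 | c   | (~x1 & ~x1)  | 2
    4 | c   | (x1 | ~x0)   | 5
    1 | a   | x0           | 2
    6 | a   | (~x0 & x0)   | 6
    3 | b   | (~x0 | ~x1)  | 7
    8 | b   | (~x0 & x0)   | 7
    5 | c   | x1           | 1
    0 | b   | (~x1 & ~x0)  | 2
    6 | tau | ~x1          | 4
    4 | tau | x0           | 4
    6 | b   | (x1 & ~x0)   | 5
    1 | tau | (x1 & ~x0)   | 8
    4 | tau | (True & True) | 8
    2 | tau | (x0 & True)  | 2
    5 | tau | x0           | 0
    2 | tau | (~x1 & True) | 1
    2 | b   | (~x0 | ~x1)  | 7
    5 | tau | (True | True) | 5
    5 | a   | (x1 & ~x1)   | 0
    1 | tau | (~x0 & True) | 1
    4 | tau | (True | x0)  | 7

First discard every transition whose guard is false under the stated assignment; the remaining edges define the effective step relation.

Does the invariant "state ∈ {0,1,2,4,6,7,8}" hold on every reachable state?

Answer: INVARIANT HOLDS

Working:
Safe = {0,1,2,4,6,7,8}
Reach set: {0,1,2,7}
  0: ok
  1: ok
  2: ok
  7: ok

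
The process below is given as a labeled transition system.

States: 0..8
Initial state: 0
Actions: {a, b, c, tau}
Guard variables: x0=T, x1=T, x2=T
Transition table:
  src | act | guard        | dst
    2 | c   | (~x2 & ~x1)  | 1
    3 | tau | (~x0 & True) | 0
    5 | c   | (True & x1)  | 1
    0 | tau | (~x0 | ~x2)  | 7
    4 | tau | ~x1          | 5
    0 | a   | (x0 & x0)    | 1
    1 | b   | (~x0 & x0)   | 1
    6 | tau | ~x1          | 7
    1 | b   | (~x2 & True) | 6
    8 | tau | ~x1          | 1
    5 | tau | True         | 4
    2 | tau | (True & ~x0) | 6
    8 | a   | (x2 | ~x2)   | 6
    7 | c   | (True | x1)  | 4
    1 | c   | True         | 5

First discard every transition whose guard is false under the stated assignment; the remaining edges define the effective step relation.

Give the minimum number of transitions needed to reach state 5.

Answer: 2

Trace:
Layered search for 5:
  Layer 0: {0}
  Layer 1: {1}
  Layer 2: {5}
first hit 5 at d=2 via a·c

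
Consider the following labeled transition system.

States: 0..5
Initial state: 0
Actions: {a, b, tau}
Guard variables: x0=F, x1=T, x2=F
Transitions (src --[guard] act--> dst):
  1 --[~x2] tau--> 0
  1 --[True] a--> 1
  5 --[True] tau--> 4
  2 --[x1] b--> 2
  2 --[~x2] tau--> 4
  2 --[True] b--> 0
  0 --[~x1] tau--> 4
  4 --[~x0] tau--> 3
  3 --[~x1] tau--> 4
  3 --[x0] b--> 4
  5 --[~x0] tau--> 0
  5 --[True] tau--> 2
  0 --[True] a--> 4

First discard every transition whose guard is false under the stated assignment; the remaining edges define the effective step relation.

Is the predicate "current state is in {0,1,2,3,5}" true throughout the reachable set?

Answer: INVARIANT VIOLATED at state 4

Trace:
Safe = {0,1,2,3,5}
Reachable = {0,3,4}
  0: safe
  3: safe
  4: ✗ unsafe
reach 4 via a — violates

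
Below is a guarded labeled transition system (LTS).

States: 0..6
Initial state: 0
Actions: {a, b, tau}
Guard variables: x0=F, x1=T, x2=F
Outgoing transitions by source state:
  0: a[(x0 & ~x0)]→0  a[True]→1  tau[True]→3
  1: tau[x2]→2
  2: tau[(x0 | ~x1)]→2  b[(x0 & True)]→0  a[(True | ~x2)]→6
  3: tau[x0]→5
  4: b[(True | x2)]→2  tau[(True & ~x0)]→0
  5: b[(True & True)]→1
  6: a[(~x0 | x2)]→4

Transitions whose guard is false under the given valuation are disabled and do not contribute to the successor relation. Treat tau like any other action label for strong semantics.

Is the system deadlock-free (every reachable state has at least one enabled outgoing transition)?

Reachable = {0,1,3}
  0: a→1  tau→3  [deg 2]
  1: ∅  [no exit]
  3: ∅  [no exit]
witness 1: a

Answer: DEADLOCK at state 1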